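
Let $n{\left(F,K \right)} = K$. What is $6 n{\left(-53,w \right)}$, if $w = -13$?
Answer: $-78$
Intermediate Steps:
$6 n{\left(-53,w \right)} = 6 \left(-13\right) = -78$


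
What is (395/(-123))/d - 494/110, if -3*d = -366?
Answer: -3728207/825330 ≈ -4.5172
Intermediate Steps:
d = 122 (d = -⅓*(-366) = 122)
(395/(-123))/d - 494/110 = (395/(-123))/122 - 494/110 = (395*(-1/123))*(1/122) - 494*1/110 = -395/123*1/122 - 247/55 = -395/15006 - 247/55 = -3728207/825330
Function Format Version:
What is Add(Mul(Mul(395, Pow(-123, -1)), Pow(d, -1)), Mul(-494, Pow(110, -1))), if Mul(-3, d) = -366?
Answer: Rational(-3728207, 825330) ≈ -4.5172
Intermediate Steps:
d = 122 (d = Mul(Rational(-1, 3), -366) = 122)
Add(Mul(Mul(395, Pow(-123, -1)), Pow(d, -1)), Mul(-494, Pow(110, -1))) = Add(Mul(Mul(395, Pow(-123, -1)), Pow(122, -1)), Mul(-494, Pow(110, -1))) = Add(Mul(Mul(395, Rational(-1, 123)), Rational(1, 122)), Mul(-494, Rational(1, 110))) = Add(Mul(Rational(-395, 123), Rational(1, 122)), Rational(-247, 55)) = Add(Rational(-395, 15006), Rational(-247, 55)) = Rational(-3728207, 825330)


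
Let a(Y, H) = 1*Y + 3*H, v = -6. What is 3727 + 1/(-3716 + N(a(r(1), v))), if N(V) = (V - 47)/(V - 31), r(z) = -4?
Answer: 733767980/196879 ≈ 3727.0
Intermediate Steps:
a(Y, H) = Y + 3*H
N(V) = (-47 + V)/(-31 + V)
3727 + 1/(-3716 + N(a(r(1), v))) = 3727 + 1/(-3716 + (-47 + (-4 + 3*(-6)))/(-31 + (-4 + 3*(-6)))) = 3727 + 1/(-3716 + (-47 + (-4 - 18))/(-31 + (-4 - 18))) = 3727 + 1/(-3716 + (-47 - 22)/(-31 - 22)) = 3727 + 1/(-3716 - 69/(-53)) = 3727 + 1/(-3716 - 1/53*(-69)) = 3727 + 1/(-3716 + 69/53) = 3727 + 1/(-196879/53) = 3727 - 53/196879 = 733767980/196879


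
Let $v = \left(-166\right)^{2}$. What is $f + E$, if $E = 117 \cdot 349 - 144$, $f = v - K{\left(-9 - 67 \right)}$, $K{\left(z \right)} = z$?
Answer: $68321$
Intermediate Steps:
$v = 27556$
$f = 27632$ ($f = 27556 - \left(-9 - 67\right) = 27556 - -76 = 27556 + 76 = 27632$)
$E = 40689$ ($E = 40833 - 144 = 40689$)
$f + E = 27632 + 40689 = 68321$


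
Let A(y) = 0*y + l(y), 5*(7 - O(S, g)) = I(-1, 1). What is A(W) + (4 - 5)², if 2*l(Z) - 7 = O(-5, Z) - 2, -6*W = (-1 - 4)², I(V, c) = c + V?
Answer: 7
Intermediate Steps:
I(V, c) = V + c
O(S, g) = 7 (O(S, g) = 7 - (-1 + 1)/5 = 7 - ⅕*0 = 7 + 0 = 7)
W = -25/6 (W = -(-1 - 4)²/6 = -⅙*(-5)² = -⅙*25 = -25/6 ≈ -4.1667)
l(Z) = 6 (l(Z) = 7/2 + (7 - 2)/2 = 7/2 + (½)*5 = 7/2 + 5/2 = 6)
A(y) = 6 (A(y) = 0*y + 6 = 0 + 6 = 6)
A(W) + (4 - 5)² = 6 + (4 - 5)² = 6 + (-1)² = 6 + 1 = 7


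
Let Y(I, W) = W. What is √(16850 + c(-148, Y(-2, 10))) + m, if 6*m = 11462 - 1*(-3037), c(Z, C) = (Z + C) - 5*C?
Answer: 4833/2 + √16662 ≈ 2545.6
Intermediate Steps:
c(Z, C) = Z - 4*C (c(Z, C) = (C + Z) - 5*C = Z - 4*C)
m = 4833/2 (m = (11462 - 1*(-3037))/6 = (11462 + 3037)/6 = (⅙)*14499 = 4833/2 ≈ 2416.5)
√(16850 + c(-148, Y(-2, 10))) + m = √(16850 + (-148 - 4*10)) + 4833/2 = √(16850 + (-148 - 40)) + 4833/2 = √(16850 - 188) + 4833/2 = √16662 + 4833/2 = 4833/2 + √16662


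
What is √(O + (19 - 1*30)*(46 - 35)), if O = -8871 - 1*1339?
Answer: I*√10331 ≈ 101.64*I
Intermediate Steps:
O = -10210 (O = -8871 - 1339 = -10210)
√(O + (19 - 1*30)*(46 - 35)) = √(-10210 + (19 - 1*30)*(46 - 35)) = √(-10210 + (19 - 30)*11) = √(-10210 - 11*11) = √(-10210 - 121) = √(-10331) = I*√10331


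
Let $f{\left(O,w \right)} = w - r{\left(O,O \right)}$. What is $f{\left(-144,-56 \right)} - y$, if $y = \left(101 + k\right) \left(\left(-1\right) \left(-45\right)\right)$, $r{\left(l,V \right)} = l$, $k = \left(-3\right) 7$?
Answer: $-3512$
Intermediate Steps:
$k = -21$
$y = 3600$ ($y = \left(101 - 21\right) \left(\left(-1\right) \left(-45\right)\right) = 80 \cdot 45 = 3600$)
$f{\left(O,w \right)} = w - O$
$f{\left(-144,-56 \right)} - y = \left(-56 - -144\right) - 3600 = \left(-56 + 144\right) - 3600 = 88 - 3600 = -3512$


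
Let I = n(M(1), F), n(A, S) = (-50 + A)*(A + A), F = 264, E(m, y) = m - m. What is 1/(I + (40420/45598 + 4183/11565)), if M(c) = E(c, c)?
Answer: 263670435/329096867 ≈ 0.80119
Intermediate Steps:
E(m, y) = 0
M(c) = 0
n(A, S) = 2*A*(-50 + A) (n(A, S) = (-50 + A)*(2*A) = 2*A*(-50 + A))
I = 0 (I = 2*0*(-50 + 0) = 2*0*(-50) = 0)
1/(I + (40420/45598 + 4183/11565)) = 1/(0 + (40420/45598 + 4183/11565)) = 1/(0 + (40420*(1/45598) + 4183*(1/11565))) = 1/(0 + (20210/22799 + 4183/11565)) = 1/(0 + 329096867/263670435) = 1/(329096867/263670435) = 263670435/329096867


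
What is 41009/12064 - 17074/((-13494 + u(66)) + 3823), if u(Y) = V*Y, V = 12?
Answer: 43853819/8239712 ≈ 5.3223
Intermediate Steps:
u(Y) = 12*Y
41009/12064 - 17074/((-13494 + u(66)) + 3823) = 41009/12064 - 17074/((-13494 + 12*66) + 3823) = 41009*(1/12064) - 17074/((-13494 + 792) + 3823) = 41009/12064 - 17074/(-12702 + 3823) = 41009/12064 - 17074/(-8879) = 41009/12064 - 17074*(-1/8879) = 41009/12064 + 17074/8879 = 43853819/8239712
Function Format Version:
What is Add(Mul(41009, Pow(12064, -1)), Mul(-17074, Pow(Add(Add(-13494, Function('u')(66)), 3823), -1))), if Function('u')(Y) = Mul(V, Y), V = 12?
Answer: Rational(43853819, 8239712) ≈ 5.3223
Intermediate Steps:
Function('u')(Y) = Mul(12, Y)
Add(Mul(41009, Pow(12064, -1)), Mul(-17074, Pow(Add(Add(-13494, Function('u')(66)), 3823), -1))) = Add(Mul(41009, Pow(12064, -1)), Mul(-17074, Pow(Add(Add(-13494, Mul(12, 66)), 3823), -1))) = Add(Mul(41009, Rational(1, 12064)), Mul(-17074, Pow(Add(Add(-13494, 792), 3823), -1))) = Add(Rational(41009, 12064), Mul(-17074, Pow(Add(-12702, 3823), -1))) = Add(Rational(41009, 12064), Mul(-17074, Pow(-8879, -1))) = Add(Rational(41009, 12064), Mul(-17074, Rational(-1, 8879))) = Add(Rational(41009, 12064), Rational(17074, 8879)) = Rational(43853819, 8239712)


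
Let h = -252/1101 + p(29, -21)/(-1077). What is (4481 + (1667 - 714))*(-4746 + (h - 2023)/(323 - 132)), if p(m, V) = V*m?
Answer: -650442963658488/25164823 ≈ -2.5847e+7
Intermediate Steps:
h = 44345/131753 (h = -252/1101 - 21*29/(-1077) = -252*1/1101 - 609*(-1/1077) = -84/367 + 203/359 = 44345/131753 ≈ 0.33658)
(4481 + (1667 - 714))*(-4746 + (h - 2023)/(323 - 132)) = (4481 + (1667 - 714))*(-4746 + (44345/131753 - 2023)/(323 - 132)) = (4481 + 953)*(-4746 - 266491974/131753/191) = 5434*(-4746 - 266491974/131753*1/191) = 5434*(-4746 - 266491974/25164823) = 5434*(-119698741932/25164823) = -650442963658488/25164823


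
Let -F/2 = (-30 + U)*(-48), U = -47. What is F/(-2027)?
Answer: 7392/2027 ≈ 3.6468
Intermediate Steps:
F = -7392 (F = -2*(-30 - 47)*(-48) = -(-154)*(-48) = -2*3696 = -7392)
F/(-2027) = -7392/(-2027) = -7392*(-1/2027) = 7392/2027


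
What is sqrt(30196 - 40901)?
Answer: I*sqrt(10705) ≈ 103.46*I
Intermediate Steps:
sqrt(30196 - 40901) = sqrt(-10705) = I*sqrt(10705)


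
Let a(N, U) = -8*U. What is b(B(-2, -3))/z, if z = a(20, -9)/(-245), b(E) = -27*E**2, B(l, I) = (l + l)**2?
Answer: 23520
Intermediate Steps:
B(l, I) = 4*l**2 (B(l, I) = (2*l)**2 = 4*l**2)
z = -72/245 (z = -8*(-9)/(-245) = 72*(-1/245) = -72/245 ≈ -0.29388)
b(B(-2, -3))/z = (-27*(4*(-2)**2)**2)/(-72/245) = -27*(4*4)**2*(-245/72) = -27*16**2*(-245/72) = -27*256*(-245/72) = -6912*(-245/72) = 23520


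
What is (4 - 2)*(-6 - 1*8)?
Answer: -28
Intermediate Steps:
(4 - 2)*(-6 - 1*8) = 2*(-6 - 8) = 2*(-14) = -28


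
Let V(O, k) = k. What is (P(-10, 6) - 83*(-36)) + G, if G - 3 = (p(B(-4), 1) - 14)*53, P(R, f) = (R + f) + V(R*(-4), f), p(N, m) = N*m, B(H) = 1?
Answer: 2304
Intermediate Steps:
P(R, f) = R + 2*f (P(R, f) = (R + f) + f = R + 2*f)
G = -686 (G = 3 + (1*1 - 14)*53 = 3 + (1 - 14)*53 = 3 - 13*53 = 3 - 689 = -686)
(P(-10, 6) - 83*(-36)) + G = ((-10 + 2*6) - 83*(-36)) - 686 = ((-10 + 12) + 2988) - 686 = (2 + 2988) - 686 = 2990 - 686 = 2304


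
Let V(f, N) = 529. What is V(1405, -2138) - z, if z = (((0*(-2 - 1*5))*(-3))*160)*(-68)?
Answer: 529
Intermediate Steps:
z = 0 (z = (((0*(-2 - 5))*(-3))*160)*(-68) = (((0*(-7))*(-3))*160)*(-68) = ((0*(-3))*160)*(-68) = (0*160)*(-68) = 0*(-68) = 0)
V(1405, -2138) - z = 529 - 1*0 = 529 + 0 = 529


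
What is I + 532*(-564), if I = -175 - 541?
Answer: -300764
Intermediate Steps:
I = -716
I + 532*(-564) = -716 + 532*(-564) = -716 - 300048 = -300764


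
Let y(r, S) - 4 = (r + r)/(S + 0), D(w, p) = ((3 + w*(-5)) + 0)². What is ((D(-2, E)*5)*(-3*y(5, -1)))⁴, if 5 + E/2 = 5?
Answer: 53520092604810000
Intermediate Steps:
E = 0 (E = -10 + 2*5 = -10 + 10 = 0)
D(w, p) = (3 - 5*w)² (D(w, p) = ((3 - 5*w) + 0)² = (3 - 5*w)²)
y(r, S) = 4 + 2*r/S (y(r, S) = 4 + (r + r)/(S + 0) = 4 + (2*r)/S = 4 + 2*r/S)
((D(-2, E)*5)*(-3*y(5, -1)))⁴ = (((-3 + 5*(-2))²*5)*(-3*(4 + 2*5/(-1))))⁴ = (((-3 - 10)²*5)*(-3*(4 + 2*5*(-1))))⁴ = (((-13)²*5)*(-3*(4 - 10)))⁴ = ((169*5)*(-3*(-6)))⁴ = (845*18)⁴ = 15210⁴ = 53520092604810000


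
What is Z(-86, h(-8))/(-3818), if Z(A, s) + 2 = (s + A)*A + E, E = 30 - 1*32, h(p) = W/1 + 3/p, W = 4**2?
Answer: -24193/15272 ≈ -1.5841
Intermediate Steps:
W = 16
h(p) = 16 + 3/p (h(p) = 16/1 + 3/p = 16*1 + 3/p = 16 + 3/p)
E = -2 (E = 30 - 32 = -2)
Z(A, s) = -4 + A*(A + s) (Z(A, s) = -2 + ((s + A)*A - 2) = -2 + ((A + s)*A - 2) = -2 + (A*(A + s) - 2) = -2 + (-2 + A*(A + s)) = -4 + A*(A + s))
Z(-86, h(-8))/(-3818) = (-4 + (-86)**2 - 86*(16 + 3/(-8)))/(-3818) = (-4 + 7396 - 86*(16 + 3*(-1/8)))*(-1/3818) = (-4 + 7396 - 86*(16 - 3/8))*(-1/3818) = (-4 + 7396 - 86*125/8)*(-1/3818) = (-4 + 7396 - 5375/4)*(-1/3818) = (24193/4)*(-1/3818) = -24193/15272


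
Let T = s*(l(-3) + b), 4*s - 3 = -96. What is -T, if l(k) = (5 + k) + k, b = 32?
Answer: 2883/4 ≈ 720.75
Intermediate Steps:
s = -93/4 (s = 3/4 + (1/4)*(-96) = 3/4 - 24 = -93/4 ≈ -23.250)
l(k) = 5 + 2*k
T = -2883/4 (T = -93*((5 + 2*(-3)) + 32)/4 = -93*((5 - 6) + 32)/4 = -93*(-1 + 32)/4 = -93/4*31 = -2883/4 ≈ -720.75)
-T = -1*(-2883/4) = 2883/4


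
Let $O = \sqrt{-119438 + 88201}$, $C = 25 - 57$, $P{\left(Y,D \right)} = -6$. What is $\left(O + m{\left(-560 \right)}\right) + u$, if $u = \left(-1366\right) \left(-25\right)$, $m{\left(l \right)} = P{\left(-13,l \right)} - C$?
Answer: $34176 + i \sqrt{31237} \approx 34176.0 + 176.74 i$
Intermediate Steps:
$C = -32$ ($C = 25 - 57 = -32$)
$m{\left(l \right)} = 26$ ($m{\left(l \right)} = -6 - -32 = -6 + 32 = 26$)
$O = i \sqrt{31237}$ ($O = \sqrt{-31237} = i \sqrt{31237} \approx 176.74 i$)
$u = 34150$
$\left(O + m{\left(-560 \right)}\right) + u = \left(i \sqrt{31237} + 26\right) + 34150 = \left(26 + i \sqrt{31237}\right) + 34150 = 34176 + i \sqrt{31237}$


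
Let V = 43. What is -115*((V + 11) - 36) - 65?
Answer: -2135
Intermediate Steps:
-115*((V + 11) - 36) - 65 = -115*((43 + 11) - 36) - 65 = -115*(54 - 36) - 65 = -115*18 - 65 = -2070 - 65 = -2135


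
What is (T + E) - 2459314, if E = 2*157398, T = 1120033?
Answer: -1024485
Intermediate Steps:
E = 314796
(T + E) - 2459314 = (1120033 + 314796) - 2459314 = 1434829 - 2459314 = -1024485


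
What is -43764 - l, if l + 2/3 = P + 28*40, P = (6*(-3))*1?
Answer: -134596/3 ≈ -44865.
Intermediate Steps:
P = -18 (P = -18*1 = -18)
l = 3304/3 (l = -⅔ + (-18 + 28*40) = -⅔ + (-18 + 1120) = -⅔ + 1102 = 3304/3 ≈ 1101.3)
-43764 - l = -43764 - 1*3304/3 = -43764 - 3304/3 = -134596/3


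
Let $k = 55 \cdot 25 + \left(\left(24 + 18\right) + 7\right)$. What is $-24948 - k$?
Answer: $-26372$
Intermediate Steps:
$k = 1424$ ($k = 1375 + \left(42 + 7\right) = 1375 + 49 = 1424$)
$-24948 - k = -24948 - 1424 = -26372$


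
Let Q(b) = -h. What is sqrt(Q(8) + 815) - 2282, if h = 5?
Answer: -2282 + 9*sqrt(10) ≈ -2253.5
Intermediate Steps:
Q(b) = -5 (Q(b) = -1*5 = -5)
sqrt(Q(8) + 815) - 2282 = sqrt(-5 + 815) - 2282 = sqrt(810) - 2282 = 9*sqrt(10) - 2282 = -2282 + 9*sqrt(10)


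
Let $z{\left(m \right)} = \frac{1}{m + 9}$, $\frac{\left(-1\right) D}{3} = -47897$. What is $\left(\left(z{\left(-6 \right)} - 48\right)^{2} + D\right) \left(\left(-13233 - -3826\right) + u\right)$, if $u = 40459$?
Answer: $\frac{40792018736}{9} \approx 4.5324 \cdot 10^{9}$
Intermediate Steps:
$D = 143691$ ($D = \left(-3\right) \left(-47897\right) = 143691$)
$z{\left(m \right)} = \frac{1}{9 + m}$
$\left(\left(z{\left(-6 \right)} - 48\right)^{2} + D\right) \left(\left(-13233 - -3826\right) + u\right) = \left(\left(\frac{1}{9 - 6} - 48\right)^{2} + 143691\right) \left(\left(-13233 - -3826\right) + 40459\right) = \left(\left(\frac{1}{3} - 48\right)^{2} + 143691\right) \left(\left(-13233 + 3826\right) + 40459\right) = \left(\left(\frac{1}{3} - 48\right)^{2} + 143691\right) \left(-9407 + 40459\right) = \left(\left(- \frac{143}{3}\right)^{2} + 143691\right) 31052 = \left(\frac{20449}{9} + 143691\right) 31052 = \frac{1313668}{9} \cdot 31052 = \frac{40792018736}{9}$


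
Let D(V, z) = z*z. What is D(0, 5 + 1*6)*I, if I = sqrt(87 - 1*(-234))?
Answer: 121*sqrt(321) ≈ 2167.9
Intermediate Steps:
D(V, z) = z**2
I = sqrt(321) (I = sqrt(87 + 234) = sqrt(321) ≈ 17.916)
D(0, 5 + 1*6)*I = (5 + 1*6)**2*sqrt(321) = (5 + 6)**2*sqrt(321) = 11**2*sqrt(321) = 121*sqrt(321)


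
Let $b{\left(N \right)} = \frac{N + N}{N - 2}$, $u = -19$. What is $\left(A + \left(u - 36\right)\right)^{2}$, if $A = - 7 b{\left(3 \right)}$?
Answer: $9409$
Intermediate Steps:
$b{\left(N \right)} = \frac{2 N}{-2 + N}$
$A = -42$ ($A = - 7 \cdot 2 \cdot 3 \frac{1}{-2 + 3} = - 7 \cdot 2 \cdot 3 \cdot 1^{-1} = - 7 \cdot 2 \cdot 3 \cdot 1 = \left(-7\right) 6 = -42$)
$\left(A + \left(u - 36\right)\right)^{2} = \left(-42 - 55\right)^{2} = \left(-97\right)^{2} = 9409$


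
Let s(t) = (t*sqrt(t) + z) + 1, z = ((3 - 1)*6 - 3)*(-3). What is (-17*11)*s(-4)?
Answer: 4862 + 1496*I ≈ 4862.0 + 1496.0*I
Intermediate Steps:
z = -27 (z = (2*6 - 3)*(-3) = (12 - 3)*(-3) = 9*(-3) = -27)
s(t) = -26 + t**(3/2) (s(t) = (t*sqrt(t) - 27) + 1 = (t**(3/2) - 27) + 1 = (-27 + t**(3/2)) + 1 = -26 + t**(3/2))
(-17*11)*s(-4) = (-17*11)*(-26 + (-4)**(3/2)) = -187*(-26 - 8*I) = 4862 + 1496*I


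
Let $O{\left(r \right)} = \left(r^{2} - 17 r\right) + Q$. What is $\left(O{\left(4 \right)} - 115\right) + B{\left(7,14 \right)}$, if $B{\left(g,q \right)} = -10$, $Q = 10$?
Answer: $-167$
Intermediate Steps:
$O{\left(r \right)} = 10 + r^{2} - 17 r$ ($O{\left(r \right)} = \left(r^{2} - 17 r\right) + 10 = 10 + r^{2} - 17 r$)
$\left(O{\left(4 \right)} - 115\right) + B{\left(7,14 \right)} = \left(\left(10 + 4^{2} - 68\right) - 115\right) - 10 = \left(\left(10 + 16 - 68\right) - 115\right) - 10 = \left(-42 - 115\right) - 10 = -157 - 10 = -167$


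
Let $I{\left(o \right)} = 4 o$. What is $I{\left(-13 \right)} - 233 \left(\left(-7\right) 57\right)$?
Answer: $92915$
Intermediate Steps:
$I{\left(-13 \right)} - 233 \left(\left(-7\right) 57\right) = 4 \left(-13\right) - 233 \left(\left(-7\right) 57\right) = -52 - -92967 = -52 + 92967 = 92915$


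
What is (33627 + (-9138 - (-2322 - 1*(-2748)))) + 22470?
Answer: 46533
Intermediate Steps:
(33627 + (-9138 - (-2322 - 1*(-2748)))) + 22470 = (33627 + (-9138 - (-2322 + 2748))) + 22470 = (33627 + (-9138 - 1*426)) + 22470 = (33627 + (-9138 - 426)) + 22470 = (33627 - 9564) + 22470 = 24063 + 22470 = 46533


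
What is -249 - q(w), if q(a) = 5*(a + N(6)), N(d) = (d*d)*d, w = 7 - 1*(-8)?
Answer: -1404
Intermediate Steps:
w = 15 (w = 7 + 8 = 15)
N(d) = d³ (N(d) = d²*d = d³)
q(a) = 1080 + 5*a (q(a) = 5*(a + 6³) = 5*(a + 216) = 5*(216 + a) = 1080 + 5*a)
-249 - q(w) = -249 - (1080 + 5*15) = -249 - (1080 + 75) = -249 - 1*1155 = -249 - 1155 = -1404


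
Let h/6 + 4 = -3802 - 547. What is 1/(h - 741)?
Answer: -1/26859 ≈ -3.7231e-5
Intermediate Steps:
h = -26118 (h = -24 + 6*(-3802 - 547) = -24 + 6*(-4349) = -24 - 26094 = -26118)
1/(h - 741) = 1/(-26118 - 741) = 1/(-26859) = -1/26859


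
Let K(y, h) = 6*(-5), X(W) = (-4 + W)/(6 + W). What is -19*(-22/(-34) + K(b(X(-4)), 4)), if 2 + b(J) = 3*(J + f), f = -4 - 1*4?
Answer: 9481/17 ≈ 557.71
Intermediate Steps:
f = -8 (f = -4 - 4 = -8)
X(W) = (-4 + W)/(6 + W)
b(J) = -26 + 3*J (b(J) = -2 + 3*(J - 8) = -2 + 3*(-8 + J) = -2 + (-24 + 3*J) = -26 + 3*J)
K(y, h) = -30
-19*(-22/(-34) + K(b(X(-4)), 4)) = -19*(-22/(-34) - 30) = -19*(-22*(-1/34) - 30) = -19*(11/17 - 30) = -19*(-499/17) = 9481/17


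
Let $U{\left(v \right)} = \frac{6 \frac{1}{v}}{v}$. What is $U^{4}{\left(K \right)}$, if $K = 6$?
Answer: $\frac{1}{1296} \approx 0.0007716$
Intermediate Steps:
$U{\left(v \right)} = \frac{6}{v^{2}}$
$U^{4}{\left(K \right)} = \left(\frac{6}{36}\right)^{4} = \left(6 \cdot \frac{1}{36}\right)^{4} = \left(\frac{1}{6}\right)^{4} = \frac{1}{1296}$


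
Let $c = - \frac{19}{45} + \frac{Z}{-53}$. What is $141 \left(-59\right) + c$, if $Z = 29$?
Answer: $- \frac{19843127}{2385} \approx -8320.0$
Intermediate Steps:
$c = - \frac{2312}{2385}$ ($c = - \frac{19}{45} + \frac{29}{-53} = \left(-19\right) \frac{1}{45} + 29 \left(- \frac{1}{53}\right) = - \frac{19}{45} - \frac{29}{53} = - \frac{2312}{2385} \approx -0.96939$)
$141 \left(-59\right) + c = 141 \left(-59\right) - \frac{2312}{2385} = -8319 - \frac{2312}{2385} = - \frac{19843127}{2385}$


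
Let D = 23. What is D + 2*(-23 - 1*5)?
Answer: -33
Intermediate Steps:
D + 2*(-23 - 1*5) = 23 + 2*(-23 - 1*5) = 23 + 2*(-23 - 5) = 23 + 2*(-28) = 23 - 56 = -33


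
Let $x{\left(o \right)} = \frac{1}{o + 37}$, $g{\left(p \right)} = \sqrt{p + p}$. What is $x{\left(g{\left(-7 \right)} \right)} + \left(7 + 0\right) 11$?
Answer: $\frac{106528}{1383} - \frac{i \sqrt{14}}{1383} \approx 77.027 - 0.0027055 i$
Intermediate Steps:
$g{\left(p \right)} = \sqrt{2} \sqrt{p}$ ($g{\left(p \right)} = \sqrt{2 p} = \sqrt{2} \sqrt{p}$)
$x{\left(o \right)} = \frac{1}{37 + o}$
$x{\left(g{\left(-7 \right)} \right)} + \left(7 + 0\right) 11 = \frac{1}{37 + \sqrt{2} \sqrt{-7}} + \left(7 + 0\right) 11 = \frac{1}{37 + \sqrt{2} i \sqrt{7}} + 7 \cdot 11 = \frac{1}{37 + i \sqrt{14}} + 77 = 77 + \frac{1}{37 + i \sqrt{14}}$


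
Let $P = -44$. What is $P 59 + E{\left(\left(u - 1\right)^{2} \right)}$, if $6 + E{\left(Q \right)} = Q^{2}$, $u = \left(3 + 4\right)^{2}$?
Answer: $5305814$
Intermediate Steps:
$u = 49$ ($u = 7^{2} = 49$)
$E{\left(Q \right)} = -6 + Q^{2}$
$P 59 + E{\left(\left(u - 1\right)^{2} \right)} = \left(-44\right) 59 - \left(6 - \left(\left(49 - 1\right)^{2}\right)^{2}\right) = -2596 - \left(6 - \left(\left(49 + \left(-2 + 1\right)\right)^{2}\right)^{2}\right) = -2596 - \left(6 - \left(\left(49 - 1\right)^{2}\right)^{2}\right) = -2596 - \left(6 - \left(48^{2}\right)^{2}\right) = -2596 - \left(6 - 2304^{2}\right) = -2596 + \left(-6 + 5308416\right) = -2596 + 5308410 = 5305814$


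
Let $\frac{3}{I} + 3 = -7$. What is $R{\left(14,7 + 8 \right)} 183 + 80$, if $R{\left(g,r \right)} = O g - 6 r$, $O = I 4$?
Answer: $- \frac{97322}{5} \approx -19464.0$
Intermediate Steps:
$I = - \frac{3}{10}$ ($I = \frac{3}{-3 - 7} = \frac{3}{-10} = 3 \left(- \frac{1}{10}\right) = - \frac{3}{10} \approx -0.3$)
$O = - \frac{6}{5}$ ($O = \left(- \frac{3}{10}\right) 4 = - \frac{6}{5} \approx -1.2$)
$R{\left(g,r \right)} = - 6 r - \frac{6 g}{5}$ ($R{\left(g,r \right)} = - \frac{6 g}{5} - 6 r = - 6 r - \frac{6 g}{5}$)
$R{\left(14,7 + 8 \right)} 183 + 80 = \left(- 6 \left(7 + 8\right) - \frac{84}{5}\right) 183 + 80 = \left(\left(-6\right) 15 - \frac{84}{5}\right) 183 + 80 = \left(-90 - \frac{84}{5}\right) 183 + 80 = \left(- \frac{534}{5}\right) 183 + 80 = - \frac{97722}{5} + 80 = - \frac{97322}{5}$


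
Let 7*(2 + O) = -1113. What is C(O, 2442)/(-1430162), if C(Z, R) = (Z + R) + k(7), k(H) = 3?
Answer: -1142/715081 ≈ -0.0015970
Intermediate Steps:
O = -161 (O = -2 + (⅐)*(-1113) = -2 - 159 = -161)
C(Z, R) = 3 + R + Z (C(Z, R) = (Z + R) + 3 = (R + Z) + 3 = 3 + R + Z)
C(O, 2442)/(-1430162) = (3 + 2442 - 161)/(-1430162) = 2284*(-1/1430162) = -1142/715081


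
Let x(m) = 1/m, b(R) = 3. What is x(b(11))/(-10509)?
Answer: -1/31527 ≈ -3.1719e-5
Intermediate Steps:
x(b(11))/(-10509) = 1/(3*(-10509)) = (1/3)*(-1/10509) = -1/31527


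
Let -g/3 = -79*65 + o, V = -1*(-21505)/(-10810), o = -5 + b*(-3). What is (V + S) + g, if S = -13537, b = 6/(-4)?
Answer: 87773/47 ≈ 1867.5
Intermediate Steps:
b = -3/2 (b = 6*(-¼) = -3/2 ≈ -1.5000)
o = -½ (o = -5 - 3/2*(-3) = -5 + 9/2 = -½ ≈ -0.50000)
V = -187/94 (V = 21505*(-1/10810) = -187/94 ≈ -1.9894)
g = 30813/2 (g = -3*(-79*65 - ½) = -3*(-5135 - ½) = -3*(-10271/2) = 30813/2 ≈ 15407.)
(V + S) + g = (-187/94 - 13537) + 30813/2 = -1272665/94 + 30813/2 = 87773/47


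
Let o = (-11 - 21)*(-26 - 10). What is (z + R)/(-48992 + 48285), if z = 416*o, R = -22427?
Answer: -456805/707 ≈ -646.12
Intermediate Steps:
o = 1152 (o = -32*(-36) = 1152)
z = 479232 (z = 416*1152 = 479232)
(z + R)/(-48992 + 48285) = (479232 - 22427)/(-48992 + 48285) = 456805/(-707) = 456805*(-1/707) = -456805/707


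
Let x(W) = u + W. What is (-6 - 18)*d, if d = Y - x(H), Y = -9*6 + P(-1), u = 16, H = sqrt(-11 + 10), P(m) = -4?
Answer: 1776 + 24*I ≈ 1776.0 + 24.0*I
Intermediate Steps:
H = I (H = sqrt(-1) = I ≈ 1.0*I)
Y = -58 (Y = -9*6 - 4 = -54 - 4 = -58)
x(W) = 16 + W
d = -74 - I (d = -58 - (16 + I) = -58 + (-16 - I) = -74 - I ≈ -74.0 - 1.0*I)
(-6 - 18)*d = (-6 - 18)*(-74 - I) = -24*(-74 - I) = 1776 + 24*I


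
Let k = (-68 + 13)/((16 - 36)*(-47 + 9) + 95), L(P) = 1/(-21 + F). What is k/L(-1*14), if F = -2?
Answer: 253/171 ≈ 1.4795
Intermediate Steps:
L(P) = -1/23 (L(P) = 1/(-21 - 2) = 1/(-23) = -1/23)
k = -11/171 (k = -55/(-20*(-38) + 95) = -55/(760 + 95) = -55/855 = -55*1/855 = -11/171 ≈ -0.064327)
k/L(-1*14) = -11/171/(-1/23) = -23*(-11/171) = 253/171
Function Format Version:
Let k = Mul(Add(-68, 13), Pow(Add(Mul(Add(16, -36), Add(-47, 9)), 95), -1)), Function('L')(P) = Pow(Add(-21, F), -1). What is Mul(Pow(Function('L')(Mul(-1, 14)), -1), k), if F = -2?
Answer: Rational(253, 171) ≈ 1.4795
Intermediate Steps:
Function('L')(P) = Rational(-1, 23) (Function('L')(P) = Pow(Add(-21, -2), -1) = Pow(-23, -1) = Rational(-1, 23))
k = Rational(-11, 171) (k = Mul(-55, Pow(Add(Mul(-20, -38), 95), -1)) = Mul(-55, Pow(Add(760, 95), -1)) = Mul(-55, Pow(855, -1)) = Mul(-55, Rational(1, 855)) = Rational(-11, 171) ≈ -0.064327)
Mul(Pow(Function('L')(Mul(-1, 14)), -1), k) = Mul(Pow(Rational(-1, 23), -1), Rational(-11, 171)) = Mul(-23, Rational(-11, 171)) = Rational(253, 171)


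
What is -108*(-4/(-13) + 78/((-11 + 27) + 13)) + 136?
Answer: -70768/377 ≈ -187.71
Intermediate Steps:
-108*(-4/(-13) + 78/((-11 + 27) + 13)) + 136 = -108*(-4*(-1/13) + 78/(16 + 13)) + 136 = -108*(4/13 + 78/29) + 136 = -108*1130/377 + 136 = -122040/377 + 136 = -70768/377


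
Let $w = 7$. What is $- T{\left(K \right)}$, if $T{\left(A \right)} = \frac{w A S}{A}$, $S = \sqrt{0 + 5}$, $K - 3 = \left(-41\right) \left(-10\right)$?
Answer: $- 7 \sqrt{5} \approx -15.652$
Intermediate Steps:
$K = 413$ ($K = 3 - -410 = 3 + 410 = 413$)
$S = \sqrt{5} \approx 2.2361$
$T{\left(A \right)} = 7 \sqrt{5}$ ($T{\left(A \right)} = \frac{7 A \sqrt{5}}{A} = 7 \sqrt{5}$)
$- T{\left(K \right)} = - 7 \sqrt{5}$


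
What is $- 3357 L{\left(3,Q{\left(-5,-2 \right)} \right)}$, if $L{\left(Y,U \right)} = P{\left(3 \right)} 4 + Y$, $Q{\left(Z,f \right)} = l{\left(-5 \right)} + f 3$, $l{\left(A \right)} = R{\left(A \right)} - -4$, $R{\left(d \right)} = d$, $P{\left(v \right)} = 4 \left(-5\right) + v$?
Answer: $218205$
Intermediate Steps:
$P{\left(v \right)} = -20 + v$
$l{\left(A \right)} = 4 + A$ ($l{\left(A \right)} = A - -4 = A + 4 = 4 + A$)
$Q{\left(Z,f \right)} = -1 + 3 f$ ($Q{\left(Z,f \right)} = \left(4 - 5\right) + f 3 = -1 + 3 f$)
$L{\left(Y,U \right)} = -68 + Y$ ($L{\left(Y,U \right)} = \left(-20 + 3\right) 4 + Y = \left(-17\right) 4 + Y = -68 + Y$)
$- 3357 L{\left(3,Q{\left(-5,-2 \right)} \right)} = - 3357 \left(-68 + 3\right) = \left(-3357\right) \left(-65\right) = 218205$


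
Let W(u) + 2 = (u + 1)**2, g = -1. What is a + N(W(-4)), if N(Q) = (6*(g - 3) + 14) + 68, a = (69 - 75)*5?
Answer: 28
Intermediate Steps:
a = -30 (a = -6*5 = -30)
W(u) = -2 + (1 + u)**2 (W(u) = -2 + (u + 1)**2 = -2 + (1 + u)**2)
N(Q) = 58 (N(Q) = (6*(-1 - 3) + 14) + 68 = (6*(-4) + 14) + 68 = (-24 + 14) + 68 = -10 + 68 = 58)
a + N(W(-4)) = -30 + 58 = 28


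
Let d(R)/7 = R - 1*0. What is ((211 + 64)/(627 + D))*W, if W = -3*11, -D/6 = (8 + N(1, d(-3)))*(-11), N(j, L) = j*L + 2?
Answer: 275/3 ≈ 91.667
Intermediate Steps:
d(R) = 7*R (d(R) = 7*(R - 1*0) = 7*(R + 0) = 7*R)
N(j, L) = 2 + L*j (N(j, L) = L*j + 2 = 2 + L*j)
D = -726 (D = -6*(8 + (2 + (7*(-3))*1))*(-11) = -6*(8 + (2 - 21*1))*(-11) = -6*(8 + (2 - 21))*(-11) = -6*(8 - 19)*(-11) = -(-66)*(-11) = -6*121 = -726)
W = -33
((211 + 64)/(627 + D))*W = ((211 + 64)/(627 - 726))*(-33) = (275/(-99))*(-33) = (275*(-1/99))*(-33) = -25/9*(-33) = 275/3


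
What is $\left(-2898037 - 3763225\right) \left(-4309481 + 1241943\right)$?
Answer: $20433674312956$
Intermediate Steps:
$\left(-2898037 - 3763225\right) \left(-4309481 + 1241943\right) = \left(-6661262\right) \left(-3067538\right) = 20433674312956$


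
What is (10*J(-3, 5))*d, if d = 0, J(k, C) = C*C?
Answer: 0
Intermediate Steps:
J(k, C) = C**2
(10*J(-3, 5))*d = (10*5**2)*0 = (10*25)*0 = 250*0 = 0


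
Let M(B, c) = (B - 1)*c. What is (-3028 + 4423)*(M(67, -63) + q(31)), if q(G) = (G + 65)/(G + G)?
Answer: -5798250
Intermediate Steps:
q(G) = (65 + G)/(2*G) (q(G) = (65 + G)/((2*G)) = (65 + G)*(1/(2*G)) = (65 + G)/(2*G))
M(B, c) = c*(-1 + B) (M(B, c) = (-1 + B)*c = c*(-1 + B))
(-3028 + 4423)*(M(67, -63) + q(31)) = (-3028 + 4423)*(-63*(-1 + 67) + (1/2)*(65 + 31)/31) = 1395*(-63*66 + (1/2)*(1/31)*96) = 1395*(-4158 + 48/31) = 1395*(-128850/31) = -5798250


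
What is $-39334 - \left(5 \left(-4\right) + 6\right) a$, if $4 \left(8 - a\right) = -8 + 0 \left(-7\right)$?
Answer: $-39194$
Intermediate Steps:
$a = 10$ ($a = 8 - \frac{-8 + 0 \left(-7\right)}{4} = 8 - \frac{-8 + 0}{4} = 8 - -2 = 8 + 2 = 10$)
$-39334 - \left(5 \left(-4\right) + 6\right) a = -39334 - \left(5 \left(-4\right) + 6\right) 10 = -39334 - \left(-20 + 6\right) 10 = -39334 - \left(-14\right) 10 = -39334 - -140 = -39334 + 140 = -39194$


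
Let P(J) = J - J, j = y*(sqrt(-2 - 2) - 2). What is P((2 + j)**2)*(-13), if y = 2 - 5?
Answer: 0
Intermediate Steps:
y = -3
j = 6 - 6*I (j = -3*(sqrt(-2 - 2) - 2) = -3*(sqrt(-4) - 2) = -3*(2*I - 2) = -3*(-2 + 2*I) = 6 - 6*I ≈ 6.0 - 6.0*I)
P(J) = 0
P((2 + j)**2)*(-13) = 0*(-13) = 0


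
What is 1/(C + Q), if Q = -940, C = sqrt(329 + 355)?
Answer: -235/220729 - 3*sqrt(19)/441458 ≈ -0.0010943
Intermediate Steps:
C = 6*sqrt(19) (C = sqrt(684) = 6*sqrt(19) ≈ 26.153)
1/(C + Q) = 1/(6*sqrt(19) - 940) = 1/(-940 + 6*sqrt(19))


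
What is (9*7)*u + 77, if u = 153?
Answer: 9716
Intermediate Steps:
(9*7)*u + 77 = (9*7)*153 + 77 = 63*153 + 77 = 9639 + 77 = 9716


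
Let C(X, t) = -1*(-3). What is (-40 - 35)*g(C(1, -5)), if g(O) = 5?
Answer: -375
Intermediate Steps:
C(X, t) = 3
(-40 - 35)*g(C(1, -5)) = (-40 - 35)*5 = -75*5 = -375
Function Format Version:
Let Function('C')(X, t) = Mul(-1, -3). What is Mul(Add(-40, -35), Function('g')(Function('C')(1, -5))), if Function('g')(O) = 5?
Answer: -375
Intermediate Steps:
Function('C')(X, t) = 3
Mul(Add(-40, -35), Function('g')(Function('C')(1, -5))) = Mul(Add(-40, -35), 5) = Mul(-75, 5) = -375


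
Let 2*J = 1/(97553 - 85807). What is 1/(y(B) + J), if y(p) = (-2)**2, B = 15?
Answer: 23492/93969 ≈ 0.25000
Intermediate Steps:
y(p) = 4
J = 1/23492 (J = 1/(2*(97553 - 85807)) = (1/2)/11746 = (1/2)*(1/11746) = 1/23492 ≈ 4.2568e-5)
1/(y(B) + J) = 1/(4 + 1/23492) = 1/(93969/23492) = 23492/93969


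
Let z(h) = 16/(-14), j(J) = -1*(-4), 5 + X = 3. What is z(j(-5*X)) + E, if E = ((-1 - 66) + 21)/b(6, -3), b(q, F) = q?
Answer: -185/21 ≈ -8.8095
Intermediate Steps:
X = -2 (X = -5 + 3 = -2)
j(J) = 4
z(h) = -8/7 (z(h) = 16*(-1/14) = -8/7)
E = -23/3 (E = ((-1 - 66) + 21)/6 = (-67 + 21)*(1/6) = -46*1/6 = -23/3 ≈ -7.6667)
z(j(-5*X)) + E = -8/7 - 23/3 = -185/21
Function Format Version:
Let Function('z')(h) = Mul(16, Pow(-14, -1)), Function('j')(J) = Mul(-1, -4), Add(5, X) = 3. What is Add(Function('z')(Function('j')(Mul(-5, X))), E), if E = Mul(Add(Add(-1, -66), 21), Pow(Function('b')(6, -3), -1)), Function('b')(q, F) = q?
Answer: Rational(-185, 21) ≈ -8.8095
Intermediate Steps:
X = -2 (X = Add(-5, 3) = -2)
Function('j')(J) = 4
Function('z')(h) = Rational(-8, 7) (Function('z')(h) = Mul(16, Rational(-1, 14)) = Rational(-8, 7))
E = Rational(-23, 3) (E = Mul(Add(Add(-1, -66), 21), Pow(6, -1)) = Mul(Add(-67, 21), Rational(1, 6)) = Mul(-46, Rational(1, 6)) = Rational(-23, 3) ≈ -7.6667)
Add(Function('z')(Function('j')(Mul(-5, X))), E) = Add(Rational(-8, 7), Rational(-23, 3)) = Rational(-185, 21)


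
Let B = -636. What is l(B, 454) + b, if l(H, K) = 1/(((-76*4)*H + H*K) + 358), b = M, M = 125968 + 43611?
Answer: 16117127317/95042 ≈ 1.6958e+5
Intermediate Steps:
M = 169579
b = 169579
l(H, K) = 1/(358 - 304*H + H*K) (l(H, K) = 1/((-304*H + H*K) + 358) = 1/(358 - 304*H + H*K))
l(B, 454) + b = 1/(358 - 304*(-636) - 636*454) + 169579 = 1/(358 + 193344 - 288744) + 169579 = 1/(-95042) + 169579 = -1/95042 + 169579 = 16117127317/95042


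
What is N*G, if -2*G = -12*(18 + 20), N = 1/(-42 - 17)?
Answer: -228/59 ≈ -3.8644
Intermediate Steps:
N = -1/59 (N = 1/(-59) = -1/59 ≈ -0.016949)
G = 228 (G = -(-6)*(18 + 20) = -(-6)*38 = -½*(-456) = 228)
N*G = -1/59*228 = -228/59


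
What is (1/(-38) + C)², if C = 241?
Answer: 83850649/1444 ≈ 58068.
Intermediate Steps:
(1/(-38) + C)² = (1/(-38) + 241)² = (-1/38 + 241)² = (9157/38)² = 83850649/1444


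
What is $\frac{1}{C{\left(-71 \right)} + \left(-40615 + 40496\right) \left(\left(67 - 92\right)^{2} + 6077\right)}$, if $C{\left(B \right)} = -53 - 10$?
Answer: $- \frac{1}{797601} \approx -1.2538 \cdot 10^{-6}$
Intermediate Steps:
$C{\left(B \right)} = -63$ ($C{\left(B \right)} = -53 - 10 = -63$)
$\frac{1}{C{\left(-71 \right)} + \left(-40615 + 40496\right) \left(\left(67 - 92\right)^{2} + 6077\right)} = \frac{1}{-63 + \left(-40615 + 40496\right) \left(\left(67 - 92\right)^{2} + 6077\right)} = \frac{1}{-63 - 119 \left(\left(-25\right)^{2} + 6077\right)} = \frac{1}{-63 - 119 \left(625 + 6077\right)} = \frac{1}{-63 - 797538} = \frac{1}{-797601} = - \frac{1}{797601}$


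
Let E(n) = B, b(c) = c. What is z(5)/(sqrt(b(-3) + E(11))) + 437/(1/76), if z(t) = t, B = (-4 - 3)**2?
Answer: 33212 + 5*sqrt(46)/46 ≈ 33213.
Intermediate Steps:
B = 49 (B = (-7)**2 = 49)
E(n) = 49
z(5)/(sqrt(b(-3) + E(11))) + 437/(1/76) = 5/(sqrt(-3 + 49)) + 437/(1/76) = 5/(sqrt(46)) + 437/(1/76) = 5*(sqrt(46)/46) + 437*76 = 5*sqrt(46)/46 + 33212 = 33212 + 5*sqrt(46)/46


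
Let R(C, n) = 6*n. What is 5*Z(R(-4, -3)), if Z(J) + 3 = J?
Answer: -105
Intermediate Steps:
Z(J) = -3 + J
5*Z(R(-4, -3)) = 5*(-3 + 6*(-3)) = 5*(-3 - 18) = 5*(-21) = -105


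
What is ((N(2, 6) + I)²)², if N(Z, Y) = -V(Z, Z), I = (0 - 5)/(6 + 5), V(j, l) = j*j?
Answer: 5764801/14641 ≈ 393.74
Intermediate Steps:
V(j, l) = j²
I = -5/11 ≈ -0.45455
N(Z, Y) = -Z²
((N(2, 6) + I)²)² = ((-1*2² - 5/11)²)² = ((-1*4 - 5/11)²)² = ((-4 - 5/11)²)² = ((-49/11)²)² = (2401/121)² = 5764801/14641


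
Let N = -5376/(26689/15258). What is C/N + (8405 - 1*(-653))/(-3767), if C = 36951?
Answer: -1485986811259/102998579712 ≈ -14.427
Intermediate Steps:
N = -82027008/26689 (N = -5376/(26689*(1/15258)) = -5376/26689/15258 = -5376*15258/26689 = -82027008/26689 ≈ -3073.4)
C/N + (8405 - 1*(-653))/(-3767) = 36951/(-82027008/26689) + (8405 - 1*(-653))/(-3767) = 36951*(-26689/82027008) + (8405 + 653)*(-1/3767) = -328728413/27342336 + 9058*(-1/3767) = -328728413/27342336 - 9058/3767 = -1485986811259/102998579712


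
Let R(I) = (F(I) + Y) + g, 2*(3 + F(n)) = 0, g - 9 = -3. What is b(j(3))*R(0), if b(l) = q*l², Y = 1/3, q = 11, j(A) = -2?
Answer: 440/3 ≈ 146.67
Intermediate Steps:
g = 6 (g = 9 - 3 = 6)
Y = ⅓ ≈ 0.33333
F(n) = -3 (F(n) = -3 + (½)*0 = -3 + 0 = -3)
b(l) = 11*l²
R(I) = 10/3 (R(I) = (-3 + ⅓) + 6 = -8/3 + 6 = 10/3)
b(j(3))*R(0) = (11*(-2)²)*(10/3) = (11*4)*(10/3) = 44*(10/3) = 440/3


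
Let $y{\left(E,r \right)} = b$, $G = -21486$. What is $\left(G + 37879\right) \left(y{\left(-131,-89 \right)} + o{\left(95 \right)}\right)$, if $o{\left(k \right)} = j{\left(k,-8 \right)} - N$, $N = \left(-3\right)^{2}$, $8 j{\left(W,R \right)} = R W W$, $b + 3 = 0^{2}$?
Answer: $-148143541$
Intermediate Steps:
$b = -3$ ($b = -3 + 0^{2} = -3 + 0 = -3$)
$y{\left(E,r \right)} = -3$
$j{\left(W,R \right)} = \frac{R W^{2}}{8}$ ($j{\left(W,R \right)} = \frac{R W W}{8} = \frac{R W^{2}}{8}$)
$N = 9$
$o{\left(k \right)} = -9 - k^{2}$ ($o{\left(k \right)} = \frac{1}{8} \left(-8\right) k^{2} - 9 = - k^{2} - 9 = -9 - k^{2}$)
$\left(G + 37879\right) \left(y{\left(-131,-89 \right)} + o{\left(95 \right)}\right) = \left(-21486 + 37879\right) \left(-3 - 9034\right) = 16393 \left(-3 - 9034\right) = 16393 \left(-9037\right) = -148143541$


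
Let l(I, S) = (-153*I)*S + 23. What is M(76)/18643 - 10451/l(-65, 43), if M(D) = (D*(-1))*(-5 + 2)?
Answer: -13904567/1138975442 ≈ -0.012208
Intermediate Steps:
l(I, S) = 23 - 153*I*S (l(I, S) = -153*I*S + 23 = 23 - 153*I*S)
M(D) = 3*D (M(D) = -D*(-3) = 3*D)
M(76)/18643 - 10451/l(-65, 43) = (3*76)/18643 - 10451/(23 - 153*(-65)*43) = 228*(1/18643) - 10451/(23 + 427635) = 228/18643 - 10451/427658 = 228/18643 - 10451*1/427658 = 228/18643 - 1493/61094 = -13904567/1138975442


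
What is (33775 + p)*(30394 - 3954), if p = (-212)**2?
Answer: 2081330360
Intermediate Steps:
p = 44944
(33775 + p)*(30394 - 3954) = (33775 + 44944)*(30394 - 3954) = 78719*26440 = 2081330360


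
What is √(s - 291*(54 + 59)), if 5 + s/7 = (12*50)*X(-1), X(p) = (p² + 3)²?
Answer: √34282 ≈ 185.15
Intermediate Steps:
X(p) = (3 + p²)²
s = 67165 (s = -35 + 7*((12*50)*(3 + (-1)²)²) = -35 + 7*(600*(3 + 1)²) = -35 + 7*(600*4²) = -35 + 7*(600*16) = -35 + 7*9600 = -35 + 67200 = 67165)
√(s - 291*(54 + 59)) = √(67165 - 291*(54 + 59)) = √(67165 - 291*113) = √(67165 - 32883) = √34282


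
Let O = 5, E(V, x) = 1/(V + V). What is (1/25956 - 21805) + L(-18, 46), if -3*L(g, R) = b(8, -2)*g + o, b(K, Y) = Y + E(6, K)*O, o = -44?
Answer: -565836473/25956 ≈ -21800.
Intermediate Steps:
E(V, x) = 1/(2*V)
b(K, Y) = 5/12 + Y (b(K, Y) = Y + ((½)/6)*5 = Y + ((½)*(⅙))*5 = Y + (1/12)*5 = Y + 5/12 = 5/12 + Y)
L(g, R) = 44/3 + 19*g/36 (L(g, R) = -((5/12 - 2)*g - 44)/3 = -(-19*g/12 - 44)/3 = -(-44 - 19*g/12)/3 = 44/3 + 19*g/36)
(1/25956 - 21805) + L(-18, 46) = (1/25956 - 21805) + (44/3 + (19/36)*(-18)) = (1/25956 - 21805) + (44/3 - 19/2) = -565970579/25956 + 31/6 = -565836473/25956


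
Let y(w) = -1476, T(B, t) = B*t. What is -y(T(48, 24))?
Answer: 1476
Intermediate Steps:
-y(T(48, 24)) = -1*(-1476) = 1476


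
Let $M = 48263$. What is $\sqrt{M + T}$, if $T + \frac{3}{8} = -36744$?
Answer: $\frac{\sqrt{184298}}{4} \approx 107.32$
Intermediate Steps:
$T = - \frac{293955}{8}$ ($T = - \frac{3}{8} - 36744 = - \frac{293955}{8} \approx -36744.0$)
$\sqrt{M + T} = \sqrt{48263 - \frac{293955}{8}} = \sqrt{\frac{92149}{8}} = \frac{\sqrt{184298}}{4}$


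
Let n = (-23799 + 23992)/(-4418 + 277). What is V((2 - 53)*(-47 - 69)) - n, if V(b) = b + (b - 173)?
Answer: 48280112/4141 ≈ 11659.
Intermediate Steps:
n = -193/4141 (n = 193/(-4141) = 193*(-1/4141) = -193/4141 ≈ -0.046607)
V(b) = -173 + 2*b (V(b) = b + (-173 + b) = -173 + 2*b)
V((2 - 53)*(-47 - 69)) - n = (-173 + 2*((2 - 53)*(-47 - 69))) - 1*(-193/4141) = (-173 + 2*(-51*(-116))) + 193/4141 = (-173 + 2*5916) + 193/4141 = (-173 + 11832) + 193/4141 = 11659 + 193/4141 = 48280112/4141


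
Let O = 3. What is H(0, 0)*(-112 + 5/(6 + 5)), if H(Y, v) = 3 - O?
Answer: 0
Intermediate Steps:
H(Y, v) = 0 (H(Y, v) = 3 - 1*3 = 3 - 3 = 0)
H(0, 0)*(-112 + 5/(6 + 5)) = 0*(-112 + 5/(6 + 5)) = 0*(-112 + 5/11) = 0*(-1227/11) = 0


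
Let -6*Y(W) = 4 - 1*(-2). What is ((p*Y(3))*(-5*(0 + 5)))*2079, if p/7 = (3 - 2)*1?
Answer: 363825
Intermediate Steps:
Y(W) = -1 (Y(W) = -(4 - 1*(-2))/6 = -(4 + 2)/6 = -⅙*6 = -1)
p = 7 (p = 7*((3 - 2)*1) = 7*(1*1) = 7*1 = 7)
((p*Y(3))*(-5*(0 + 5)))*2079 = ((7*(-1))*(-5*(0 + 5)))*2079 = -(-35)*5*2079 = -7*(-25)*2079 = 175*2079 = 363825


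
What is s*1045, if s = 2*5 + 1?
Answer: 11495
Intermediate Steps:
s = 11 (s = 10 + 1 = 11)
s*1045 = 11*1045 = 11495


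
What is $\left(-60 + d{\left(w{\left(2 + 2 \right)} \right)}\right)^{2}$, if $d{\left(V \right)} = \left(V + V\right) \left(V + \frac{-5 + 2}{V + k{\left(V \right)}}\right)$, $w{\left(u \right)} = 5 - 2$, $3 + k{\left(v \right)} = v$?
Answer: $2304$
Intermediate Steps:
$k{\left(v \right)} = -3 + v$
$w{\left(u \right)} = 3$
$d{\left(V \right)} = 2 V \left(V - \frac{3}{-3 + 2 V}\right)$ ($d{\left(V \right)} = \left(V + V\right) \left(V + \frac{-5 + 2}{V + \left(-3 + V\right)}\right) = 2 V \left(V - \frac{3}{-3 + 2 V}\right)$)
$\left(-60 + d{\left(w{\left(2 + 2 \right)} \right)}\right)^{2} = \left(-60 + 2 \cdot 3 \frac{1}{-3 + 2 \cdot 3} \left(-3 + 3^{2} + 3 \left(-3 + 3\right)\right)\right)^{2} = \left(-60 + 2 \cdot 3 \frac{1}{-3 + 6} \left(-3 + 9 + 3 \cdot 0\right)\right)^{2} = \left(-60 + 2 \cdot 3 \cdot \frac{1}{3} \left(-3 + 9 + 0\right)\right)^{2} = \left(-60 + 2 \cdot 3 \cdot \frac{1}{3} \cdot 6\right)^{2} = \left(-60 + 12\right)^{2} = \left(-48\right)^{2} = 2304$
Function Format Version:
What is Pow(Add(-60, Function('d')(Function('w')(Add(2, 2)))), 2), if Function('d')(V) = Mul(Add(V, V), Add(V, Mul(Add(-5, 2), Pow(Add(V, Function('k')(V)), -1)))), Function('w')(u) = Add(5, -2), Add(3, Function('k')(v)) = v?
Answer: 2304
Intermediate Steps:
Function('k')(v) = Add(-3, v)
Function('w')(u) = 3
Function('d')(V) = Mul(2, V, Add(V, Mul(-3, Pow(Add(-3, Mul(2, V)), -1)))) (Function('d')(V) = Mul(Add(V, V), Add(V, Mul(Add(-5, 2), Pow(Add(V, Add(-3, V)), -1)))) = Mul(Mul(2, V), Add(V, Mul(-3, Pow(Add(-3, Mul(2, V)), -1)))) = Mul(2, V, Add(V, Mul(-3, Pow(Add(-3, Mul(2, V)), -1)))))
Pow(Add(-60, Function('d')(Function('w')(Add(2, 2)))), 2) = Pow(Add(-60, Mul(2, 3, Pow(Add(-3, Mul(2, 3)), -1), Add(-3, Pow(3, 2), Mul(3, Add(-3, 3))))), 2) = Pow(Add(-60, Mul(2, 3, Pow(Add(-3, 6), -1), Add(-3, 9, Mul(3, 0)))), 2) = Pow(Add(-60, Mul(2, 3, Pow(3, -1), Add(-3, 9, 0))), 2) = Pow(Add(-60, Mul(2, 3, Rational(1, 3), 6)), 2) = Pow(Add(-60, 12), 2) = Pow(-48, 2) = 2304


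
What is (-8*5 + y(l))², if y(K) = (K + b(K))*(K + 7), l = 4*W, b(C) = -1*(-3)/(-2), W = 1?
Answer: 625/4 ≈ 156.25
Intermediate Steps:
b(C) = -3/2 (b(C) = 3*(-½) = -3/2)
l = 4 (l = 4*1 = 4)
y(K) = (7 + K)*(-3/2 + K) (y(K) = (K - 3/2)*(K + 7) = (-3/2 + K)*(7 + K) = (7 + K)*(-3/2 + K))
(-8*5 + y(l))² = (-8*5 + (-21/2 + 4² + (11/2)*4))² = (-40 + (-21/2 + 16 + 22))² = (-40 + 55/2)² = (-25/2)² = 625/4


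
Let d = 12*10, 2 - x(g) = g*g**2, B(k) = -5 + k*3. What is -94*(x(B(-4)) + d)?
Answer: -473290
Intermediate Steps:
B(k) = -5 + 3*k
x(g) = 2 - g**3 (x(g) = 2 - g*g**2 = 2 - g**3)
d = 120
-94*(x(B(-4)) + d) = -94*((2 - (-5 + 3*(-4))**3) + 120) = -94*((2 - (-5 - 12)**3) + 120) = -94*((2 - 1*(-17)**3) + 120) = -94*((2 - 1*(-4913)) + 120) = -94*((2 + 4913) + 120) = -94*(4915 + 120) = -94*5035 = -473290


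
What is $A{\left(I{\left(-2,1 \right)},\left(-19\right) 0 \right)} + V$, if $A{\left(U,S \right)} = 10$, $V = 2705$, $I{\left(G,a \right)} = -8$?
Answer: $2715$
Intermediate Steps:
$A{\left(I{\left(-2,1 \right)},\left(-19\right) 0 \right)} + V = 10 + 2705 = 2715$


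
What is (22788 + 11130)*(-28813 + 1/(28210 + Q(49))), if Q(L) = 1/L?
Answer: -1350884426212212/1382291 ≈ -9.7728e+8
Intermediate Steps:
(22788 + 11130)*(-28813 + 1/(28210 + Q(49))) = (22788 + 11130)*(-28813 + 1/(28210 + 1/49)) = 33918*(-28813 + 1/(28210 + 1/49)) = 33918*(-28813 + 1/(1382291/49)) = 33918*(-28813 + 49/1382291) = 33918*(-39827950534/1382291) = -1350884426212212/1382291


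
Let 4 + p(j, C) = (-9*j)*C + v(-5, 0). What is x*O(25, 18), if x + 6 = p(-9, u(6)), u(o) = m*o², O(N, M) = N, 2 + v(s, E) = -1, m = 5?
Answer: 364175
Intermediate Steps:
v(s, E) = -3 (v(s, E) = -2 - 1 = -3)
u(o) = 5*o²
p(j, C) = -7 - 9*C*j (p(j, C) = -4 + ((-9*j)*C - 3) = -4 + (-9*C*j - 3) = -4 + (-3 - 9*C*j) = -7 - 9*C*j)
x = 14567 (x = -6 + (-7 - 9*5*6²*(-9)) = -6 + (-7 - 9*5*36*(-9)) = -6 + (-7 - 9*180*(-9)) = -6 + (-7 + 14580) = -6 + 14573 = 14567)
x*O(25, 18) = 14567*25 = 364175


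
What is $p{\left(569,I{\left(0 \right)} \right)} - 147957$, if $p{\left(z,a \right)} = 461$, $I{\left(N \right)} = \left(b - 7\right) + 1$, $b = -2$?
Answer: $-147496$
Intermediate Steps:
$I{\left(N \right)} = -8$ ($I{\left(N \right)} = \left(-2 - 7\right) + 1 = -9 + 1 = -8$)
$p{\left(569,I{\left(0 \right)} \right)} - 147957 = 461 - 147957 = -147496$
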